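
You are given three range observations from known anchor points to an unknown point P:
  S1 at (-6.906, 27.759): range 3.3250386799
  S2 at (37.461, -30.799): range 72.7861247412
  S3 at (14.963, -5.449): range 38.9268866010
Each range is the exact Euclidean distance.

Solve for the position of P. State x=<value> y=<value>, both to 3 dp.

x=-9.032 y=25.203

eq1: (x + 6.906)² + (y − 27.759)² = 3.3250386799²
eq2: (x − 37.461)² + (y + 30.799)² = 72.7861247412²
eq3: (x − 14.963)² + (y + 5.449)² = 38.9268866010²
eq3−eq2, eq3−eq1 (x²,y² cancel):
  44.996·x − 50.700·y = -1684.195502
  -43.738·x + 66.416·y = 2068.918565
det = 44.996·66.416 − -50.700·-43.738 = 770.937736
x = (-1684.195502·66.416 − -50.700·2068.918565) / 770.937736 = -9.032321
y = (44.996·2068.918565 − -1684.195502·-43.738) / 770.937736 = 25.202706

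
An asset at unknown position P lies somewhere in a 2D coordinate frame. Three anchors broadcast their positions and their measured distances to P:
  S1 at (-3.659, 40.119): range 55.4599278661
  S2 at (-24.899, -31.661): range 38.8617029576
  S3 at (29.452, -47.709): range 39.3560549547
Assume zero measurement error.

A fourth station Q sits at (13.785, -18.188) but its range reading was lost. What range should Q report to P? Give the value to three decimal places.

6.122

eq1: (x + 3.659)² + (y − 40.119)² = 55.4599278661²
eq2: (x + 24.899)² + (y + 31.661)² = 38.8617029576²
eq3: (x − 29.452)² + (y + 47.709)² = 39.3560549547²
eq1−eq3, eq1−eq2 (x²,y² cancel):
  66.222·x − 175.656·y = 3047.551080
  -42.480·x − 143.560·y = 1565.028322
det = 66.222·-143.560 − -175.656·-42.480 = -16968.697200
x = (3047.551080·-143.560 − -175.656·1565.028322) / -16968.697200 = 9.582340
y = (66.222·1565.028322 − 3047.551080·-42.480) / -16968.697200 = -13.737017
|P − Q| = √((9.582340 − 13.785)² + (-13.737017 − -18.188)²) = 6.121569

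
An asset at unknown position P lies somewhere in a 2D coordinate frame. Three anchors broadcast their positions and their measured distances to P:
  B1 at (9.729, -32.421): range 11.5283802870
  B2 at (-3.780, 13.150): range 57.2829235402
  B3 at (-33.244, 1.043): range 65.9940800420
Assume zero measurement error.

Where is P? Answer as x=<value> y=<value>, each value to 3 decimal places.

eq1: (x − 9.729)² + (y + 32.421)² = 11.5283802870²
eq2: (x + 3.780)² + (y − 13.150)² = 57.2829235402²
eq3: (x + 33.244)² + (y − 1.043)² = 65.9940800420²
eq2−eq1, eq2−eq3 (x²,y² cancel):
  27.018·x − 91.142·y = 4106.993559
  -58.928·x − 24.214·y = -154.844786
det = 27.018·-24.214 − -91.142·-58.928 = -6025.029628
x = (4106.993559·-24.214 − -91.142·-154.844786) / -6025.029628 = 18.847975
y = (27.018·-154.844786 − 4106.993559·-58.928) / -6025.029628 = -39.474216

x=18.848 y=-39.474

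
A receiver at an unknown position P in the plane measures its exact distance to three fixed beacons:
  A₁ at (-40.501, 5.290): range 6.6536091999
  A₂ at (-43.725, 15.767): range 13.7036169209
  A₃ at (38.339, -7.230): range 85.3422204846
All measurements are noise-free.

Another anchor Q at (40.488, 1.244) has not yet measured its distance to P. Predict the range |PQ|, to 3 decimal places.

86.960

eq1: (x + 40.501)² + (y − 5.290)² = 6.6536091999²
eq2: (x + 43.725)² + (y − 15.767)² = 13.7036169209²
eq3: (x − 38.339)² + (y + 7.230)² = 85.3422204846²
eq2−eq3, eq2−eq1 (x²,y² cancel):
  164.128·x − 45.994·y = -7733.827574
  6.448·x − 20.954·y = -348.640212
det = 164.128·-20.954 − -45.994·6.448 = -3142.568800
x = (-7733.827574·-20.954 − -45.994·-348.640212) / -3142.568800 = -46.464938
y = (164.128·-348.640212 − -7733.827574·6.448) / -3142.568800 = 2.340092
|P − Q| = √((-46.464938 − 40.488)² + (2.340092 − 1.244)²) = 86.959846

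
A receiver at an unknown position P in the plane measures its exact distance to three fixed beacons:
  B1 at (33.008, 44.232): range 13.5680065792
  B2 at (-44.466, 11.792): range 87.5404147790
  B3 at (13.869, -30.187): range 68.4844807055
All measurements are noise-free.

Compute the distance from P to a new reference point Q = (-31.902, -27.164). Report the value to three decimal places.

94.072

eq1: (x − 33.008)² + (y − 44.232)² = 13.5680065792²
eq2: (x + 44.466)² + (y − 11.792)² = 87.5404147790²
eq3: (x − 13.869)² + (y + 30.187)² = 68.4844807055²
eq3−eq1, eq3−eq2 (x²,y² cancel):
  38.278·x + 148.838·y = 6448.427053
  -116.670·x + 83.958·y = -1960.527832
det = 38.278·83.958 − 148.838·-116.670 = 20578.673784
x = (6448.427053·83.958 − 148.838·-1960.527832) / 20578.673784 = 40.488425
y = (38.278·-1960.527832 − 6448.427053·-116.670) / 20578.673784 = 32.912369
|P − Q| = √((40.488425 − -31.902)² + (32.912369 − -27.164)²) = 94.072013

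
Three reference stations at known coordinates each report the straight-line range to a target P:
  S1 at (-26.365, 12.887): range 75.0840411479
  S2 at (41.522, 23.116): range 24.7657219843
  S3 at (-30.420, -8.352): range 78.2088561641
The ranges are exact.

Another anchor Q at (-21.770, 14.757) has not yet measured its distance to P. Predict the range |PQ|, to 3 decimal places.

eq1: (x + 26.365)² + (y − 12.887)² = 75.0840411479²
eq2: (x − 41.522)² + (y − 23.116)² = 24.7657219843²
eq3: (x + 30.420)² + (y + 8.352)² = 78.2088561641²
eq2−eq3, eq2−eq1 (x²,y² cancel):
  -143.884·x − 62.936·y = -6766.577833
  -135.774·x − 20.458·y = -6421.510196
det = -143.884·-20.458 − -62.936·-135.774 = -5601.493592
x = (-6766.577833·-20.458 − -62.936·-6421.510196) / -5601.493592 = 47.436190
y = (-143.884·-6421.510196 − -6766.577833·-135.774) / -5601.493592 = -0.933186
|P − Q| = √((47.436190 − -21.770)² + (-0.933186 − 14.757)²) = 70.962516

70.963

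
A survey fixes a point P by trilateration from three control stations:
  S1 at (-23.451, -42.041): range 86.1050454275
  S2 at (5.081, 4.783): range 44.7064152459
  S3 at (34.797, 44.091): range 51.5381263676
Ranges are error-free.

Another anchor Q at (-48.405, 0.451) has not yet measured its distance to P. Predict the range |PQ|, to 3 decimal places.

53.684

eq1: (x + 23.451)² + (y + 42.041)² = 86.1050454275²
eq2: (x − 5.081)² + (y − 4.783)² = 44.7064152459²
eq3: (x − 34.797)² + (y − 44.091)² = 51.5381263676²
eq1−eq2, eq1−eq3 (x²,y² cancel):
  57.064·x + 93.648·y = 3146.713852
  116.496·x + 172.264·y = 5595.352787
det = 57.064·172.264 − 93.648·116.496 = -1079.544512
x = (3146.713852·172.264 − 93.648·5595.352787) / -1079.544512 = -16.740317
y = (57.064·5595.352787 − 3146.713852·116.496) / -1079.544512 = 43.802145
|P − Q| = √((-16.740317 − -48.405)² + (43.802145 − 0.451)²) = 53.684019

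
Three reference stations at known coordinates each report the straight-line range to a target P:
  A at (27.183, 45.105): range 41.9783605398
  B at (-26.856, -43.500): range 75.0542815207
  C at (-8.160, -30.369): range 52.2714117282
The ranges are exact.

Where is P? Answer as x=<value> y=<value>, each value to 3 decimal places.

x=31.759 y=3.377

eq1: (x − 27.183)² + (y − 45.105)² = 41.9783605398²
eq2: (x + 26.856)² + (y + 43.500)² = 75.0542815207²
eq3: (x + 8.160)² + (y + 30.369)² = 52.2714117282²
eq2−eq1, eq2−eq3 (x²,y² cancel):
  108.078·x + 177.210·y = 4030.844199
  37.392·x + 26.262·y = 1276.211716
det = 108.078·26.262 − 177.210·37.392 = -3787.891884
x = (4030.844199·26.262 − 177.210·1276.211716) / -3787.891884 = 31.758944
y = (108.078·1276.211716 − 4030.844199·37.392) / -3787.891884 = 3.376790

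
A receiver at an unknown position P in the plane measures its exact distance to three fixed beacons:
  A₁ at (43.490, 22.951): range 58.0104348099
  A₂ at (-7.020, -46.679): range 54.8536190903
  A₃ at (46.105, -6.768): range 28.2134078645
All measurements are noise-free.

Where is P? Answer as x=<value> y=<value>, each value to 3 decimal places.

eq1: (x − 43.490)² + (y − 22.951)² = 58.0104348099²
eq2: (x + 7.020)² + (y + 46.679)² = 54.8536190903²
eq3: (x − 46.105)² + (y + 6.768)² = 28.2134078645²
eq2−eq1, eq2−eq3 (x²,y² cancel):
  101.020·x + 139.260·y = -166.371960
  106.250·x + 79.822·y = 2156.190552
det = 101.020·79.822 − 139.260·106.250 = -6732.756560
x = (-166.371960·79.822 − 139.260·2156.190552) / -6732.756560 = 46.571005
y = (101.020·2156.190552 − -166.371960·106.250) / -6732.756560 = -34.977559

x=46.571 y=-34.978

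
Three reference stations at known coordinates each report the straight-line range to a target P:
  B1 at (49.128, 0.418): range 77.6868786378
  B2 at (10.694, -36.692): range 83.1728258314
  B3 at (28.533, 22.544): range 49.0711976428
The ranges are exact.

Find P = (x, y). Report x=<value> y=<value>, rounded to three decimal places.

x=-16.565 y=41.887

eq1: (x − 49.128)² + (y − 0.418)² = 77.6868786378²
eq2: (x − 10.694)² + (y + 36.692)² = 83.1728258314²
eq3: (x − 28.533)² + (y − 22.544)² = 49.0711976428²
eq1−eq2, eq1−eq3 (x²,y² cancel):
  -76.868·x − 74.220·y = -1835.538452
  -41.190·x + 44.252·y = 2535.897591
det = -76.868·44.252 − -74.220·-41.190 = -6458.684536
x = (-1835.538452·44.252 − -74.220·2535.897591) / -6458.684536 = -16.564994
y = (-76.868·2535.897591 − -1835.538452·-41.190) / -6458.684536 = 41.887044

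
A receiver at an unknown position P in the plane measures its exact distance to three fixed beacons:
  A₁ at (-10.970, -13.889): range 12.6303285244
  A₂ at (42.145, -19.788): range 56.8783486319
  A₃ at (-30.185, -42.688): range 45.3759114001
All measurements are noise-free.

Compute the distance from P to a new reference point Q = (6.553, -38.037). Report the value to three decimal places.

41.015

eq1: (x + 10.970)² + (y + 13.889)² = 12.6303285244²
eq2: (x − 42.145)² + (y + 19.788)² = 56.8783486319²
eq3: (x + 30.185)² + (y + 42.688)² = 45.3759114001²
eq1−eq2, eq1−eq3 (x²,y² cancel):
  106.230·x − 11.798·y = -1221.100596
  -38.430·x − 57.598·y = 520.706211
det = 106.230·-57.598 − -11.798·-38.430 = -6572.032680
x = (-1221.100596·-57.598 − -11.798·520.706211) / -6572.032680 = -11.636620
y = (106.230·520.706211 − -1221.100596·-38.430) / -6572.032680 = -1.276276
|P − Q| = √((-11.636620 − 6.553)² + (-1.276276 − -38.037)²) = 41.014791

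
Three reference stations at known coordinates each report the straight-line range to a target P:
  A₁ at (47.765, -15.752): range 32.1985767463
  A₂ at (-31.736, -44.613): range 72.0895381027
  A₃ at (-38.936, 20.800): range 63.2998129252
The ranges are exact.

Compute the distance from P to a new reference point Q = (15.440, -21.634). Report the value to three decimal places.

25.960

eq1: (x − 47.765)² + (y + 15.752)² = 32.1985767463²
eq2: (x + 31.736)² + (y + 44.613)² = 72.0895381027²
eq3: (x + 38.936)² + (y − 20.800)² = 63.2998129252²
eq1−eq3, eq1−eq2 (x²,y² cancel):
  -173.402·x + 73.104·y = -3551.086605
  -159.002·x − 57.722·y = -3692.280423
det = -173.402·-57.722 − 73.104·-159.002 = 21632.792452
x = (-3551.086605·-57.722 − 73.104·-3692.280423) / 21632.792452 = 21.952612
y = (-173.402·-3692.280423 − -3551.086605·-159.002) / 21632.792452 = 3.495570
|P − Q| = √((21.952612 − 15.440)² + (3.495570 − -21.634)²) = 25.959765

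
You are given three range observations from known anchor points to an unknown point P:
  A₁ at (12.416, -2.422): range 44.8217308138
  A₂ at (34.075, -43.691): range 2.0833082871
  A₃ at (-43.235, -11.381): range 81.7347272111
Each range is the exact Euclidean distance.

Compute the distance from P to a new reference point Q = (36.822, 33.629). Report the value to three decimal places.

eq1: (x − 12.416)² + (y + 2.422)² = 44.8217308138²
eq2: (x − 34.075)² + (y + 43.691)² = 2.0833082871²
eq3: (x + 43.235)² + (y + 11.381)² = 81.7347272111²
eq3−eq1, eq3−eq2 (x²,y² cancel):
  111.302·x + 17.918·y = 2832.808833
  154.620·x − 64.620·y = 7747.442179
det = 111.302·-64.620 − 17.918·154.620 = -9962.816400
x = (2832.808833·-64.620 − 17.918·7747.442179) / -9962.816400 = 32.307609
y = (111.302·7747.442179 − 2832.808833·154.620) / -9962.816400 = -42.588048
|P − Q| = √((32.307609 − 36.822)² + (-42.588048 − 33.629)²) = 76.350627

76.351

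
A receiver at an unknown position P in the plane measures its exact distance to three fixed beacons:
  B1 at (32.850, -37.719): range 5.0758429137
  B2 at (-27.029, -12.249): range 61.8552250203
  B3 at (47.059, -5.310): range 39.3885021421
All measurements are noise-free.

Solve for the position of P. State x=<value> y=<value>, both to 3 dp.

eq1: (x − 32.850)² + (y + 37.719)² = 5.0758429137²
eq2: (x + 27.029)² + (y + 12.249)² = 61.8552250203²
eq3: (x − 47.059)² + (y + 5.310)² = 39.3885021421²
eq1−eq3, eq1−eq2 (x²,y² cancel):
  28.418·x + 64.818·y = -1784.789800
  -119.758·x + 50.940·y = -5421.545300
det = 28.418·50.940 − 64.818·-119.758 = 9210.086964
x = (-1784.789800·50.940 − 64.818·-5421.545300) / 9210.086964 = 28.283830
y = (28.418·-5421.545300 − -1784.789800·-119.758) / 9210.086964 = -39.935815

x=28.284 y=-39.936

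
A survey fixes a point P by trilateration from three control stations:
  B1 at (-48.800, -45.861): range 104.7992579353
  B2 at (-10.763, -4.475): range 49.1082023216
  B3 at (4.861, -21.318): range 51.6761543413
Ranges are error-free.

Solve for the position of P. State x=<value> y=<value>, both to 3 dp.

x=28.965 y=24.392

eq1: (x + 48.800)² + (y + 45.861)² = 104.7992579353²
eq2: (x + 10.763)² + (y + 4.475)² = 49.1082023216²
eq3: (x − 4.861)² + (y + 21.318)² = 51.6761543413²
eq1−eq2, eq1−eq3 (x²,y² cancel):
  76.074·x + 82.772·y = 4222.465402
  107.322·x + 49.086·y = 4305.874660
det = 76.074·49.086 − 82.772·107.322 = -5149.088220
x = (4222.465402·49.086 − 82.772·4305.874660) / -5149.088220 = 28.964724
y = (76.074·4305.874660 − 4222.465402·107.322) / -5149.088220 = 24.392342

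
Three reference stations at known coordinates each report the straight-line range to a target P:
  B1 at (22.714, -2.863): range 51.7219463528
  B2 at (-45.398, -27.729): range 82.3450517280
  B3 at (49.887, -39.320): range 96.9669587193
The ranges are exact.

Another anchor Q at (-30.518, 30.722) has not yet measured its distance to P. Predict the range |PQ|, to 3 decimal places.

30.570

eq1: (x − 22.714)² + (y + 2.863)² = 51.7219463528²
eq2: (x + 45.398)² + (y + 27.729)² = 82.3450517280²
eq3: (x − 49.887)² + (y + 39.320)² = 96.9669587193²
eq1−eq2, eq1−eq3 (x²,y² cancel):
  -136.224·x − 49.732·y = -1799.794530
  54.346·x − 72.914·y = -3216.778745
det = -136.224·-72.914 − -49.732·54.346 = 12635.372008
x = (-1799.794530·-72.914 − -49.732·-3216.778745) / 12635.372008 = -2.275091
y = (-136.224·-3216.778745 − -1799.794530·54.346) / 12635.372008 = 42.421711
|P − Q| = √((-2.275091 − -30.518)² + (42.421711 − 30.722)²) = 30.570331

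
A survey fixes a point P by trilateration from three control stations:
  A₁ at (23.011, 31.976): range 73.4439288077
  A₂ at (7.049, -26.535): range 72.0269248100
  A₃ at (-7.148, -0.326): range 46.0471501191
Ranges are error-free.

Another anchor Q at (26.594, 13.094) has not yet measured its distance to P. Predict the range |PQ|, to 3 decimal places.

eq1: (x − 23.011)² + (y − 31.976)² = 73.4439288077²
eq2: (x − 7.049)² + (y + 26.535)² = 72.0269248100²
eq3: (x + 7.148)² + (y + 0.326)² = 46.0471501191²
eq2−eq1, eq2−eq3 (x²,y² cancel):
  31.924·x + 117.022·y = 592.043290
  -28.394·x + 52.418·y = 2364.943417
det = 31.924·52.418 − 117.022·-28.394 = 4996.114900
x = (592.043290·52.418 − 117.022·2364.943417) / 4996.114900 = -49.181552
y = (31.924·2364.943417 − 592.043290·-28.394) / 4996.114900 = 18.476142
|P − Q| = √((-49.181552 − 26.594)² + (18.476142 − 13.094)²) = 75.966451

75.966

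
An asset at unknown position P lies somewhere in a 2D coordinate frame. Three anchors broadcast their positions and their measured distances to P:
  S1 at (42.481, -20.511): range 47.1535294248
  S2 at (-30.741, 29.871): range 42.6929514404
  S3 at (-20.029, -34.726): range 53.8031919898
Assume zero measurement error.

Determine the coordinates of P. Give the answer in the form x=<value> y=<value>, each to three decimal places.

eq1: (x − 42.481)² + (y + 20.511)² = 47.1535294248²
eq2: (x + 30.741)² + (y − 29.871)² = 42.6929514404²
eq3: (x + 20.029)² + (y + 34.726)² = 53.8031919898²
eq1−eq3, eq1−eq2 (x²,y² cancel):
  -125.020·x − 28.430·y = -1289.608696
  -146.444·x + 100.764·y = 12.716475
det = -125.020·100.764 − -28.430·-146.444 = -16760.918200
x = (-1289.608696·100.764 − -28.430·12.716475) / -16760.918200 = 7.731355
y = (-125.020·12.716475 − -1289.608696·-146.444) / -16760.918200 = 11.362460

x=7.731 y=11.362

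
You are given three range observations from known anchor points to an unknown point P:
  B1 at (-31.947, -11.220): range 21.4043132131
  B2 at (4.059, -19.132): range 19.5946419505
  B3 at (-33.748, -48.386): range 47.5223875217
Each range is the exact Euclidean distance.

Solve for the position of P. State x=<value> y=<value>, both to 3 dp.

eq1: (x + 31.947)² + (y + 11.220)² = 21.4043132131²
eq2: (x − 4.059)² + (y + 19.132)² = 19.5946419505²
eq3: (x + 33.748)² + (y + 48.386)² = 47.5223875217²
eq2−eq1, eq2−eq3 (x²,y² cancel):
  -72.012·x + 15.824·y = 689.795673
  -75.614·x − 58.508·y = 1223.196272
det = -72.012·-58.508 − 15.824·-75.614 = 5409.794032
x = (689.795673·-58.508 − 15.824·1223.196272) / 5409.794032 = -11.038206
y = (-72.012·1223.196272 − 689.795673·-75.614) / 5409.794032 = -6.641029

x=-11.038 y=-6.641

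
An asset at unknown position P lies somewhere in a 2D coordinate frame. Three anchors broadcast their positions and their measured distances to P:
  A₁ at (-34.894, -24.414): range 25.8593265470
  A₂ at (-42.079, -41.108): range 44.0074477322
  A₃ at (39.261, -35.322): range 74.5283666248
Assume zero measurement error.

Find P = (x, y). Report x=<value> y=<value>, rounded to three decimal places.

x=-26.366 y=-0.001

eq1: (x + 34.894)² + (y + 24.414)² = 25.8593265470²
eq2: (x + 42.079)² + (y + 41.108)² = 44.0074477322²
eq3: (x − 39.261)² + (y + 35.322)² = 74.5283666248²
eq1−eq2, eq1−eq3 (x²,y² cancel):
  -14.370·x − 33.388·y = 378.924587
  148.310·x − 21.816·y = -3910.337489
det = -14.370·-21.816 − -33.388·148.310 = 5265.270200
x = (378.924587·-21.816 − -33.388·-3910.337489) / 5265.270200 = -26.366162
y = (-14.370·-3910.337489 − 378.924587·148.310) / 5265.270200 = -0.001283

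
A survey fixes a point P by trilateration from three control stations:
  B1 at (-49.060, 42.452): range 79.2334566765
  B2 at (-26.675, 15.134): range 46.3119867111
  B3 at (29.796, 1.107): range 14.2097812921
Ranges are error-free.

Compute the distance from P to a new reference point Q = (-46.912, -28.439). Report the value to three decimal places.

eq1: (x + 49.060)² + (y − 42.452)² = 79.2334566765²
eq2: (x + 26.675)² + (y − 15.134)² = 46.3119867111²
eq3: (x − 29.796)² + (y − 1.107)² = 14.2097812921²
eq3−eq1, eq3−eq2 (x²,y² cancel):
  -157.712·x + 82.690·y = -2755.993934
  -112.942·x + 28.054·y = -1891.315713
det = -157.712·28.054 − 82.690·-112.942 = 4914.721532
x = (-2755.993934·28.054 − 82.690·-1891.315713) / 4914.721532 = 16.089669
y = (-157.712·-1891.315713 − -2755.993934·-112.942) / 4914.721532 = -2.641916
|P − Q| = √((16.089669 − -46.912)² + (-2.641916 − -28.439)²) = 68.078630

68.079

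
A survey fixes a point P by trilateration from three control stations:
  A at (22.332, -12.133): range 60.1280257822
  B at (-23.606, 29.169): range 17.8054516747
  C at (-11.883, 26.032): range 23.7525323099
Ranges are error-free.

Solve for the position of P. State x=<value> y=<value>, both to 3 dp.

eq1: (x − 22.332)² + (y + 12.133)² = 60.1280257822²
eq2: (x + 23.606)² + (y − 29.169)² = 17.8054516747²
eq3: (x + 11.883)² + (y − 26.032)² = 23.7525323099²
eq3−eq2, eq3−eq1 (x²,y² cancel):
  -23.446·x + 6.274·y = 836.351766
  68.430·x − 76.330·y = -3224.139493
det = -23.446·-76.330 − 6.274·68.430 = 1360.303360
x = (836.351766·-76.330 − 6.274·-3224.139493) / 1360.303360 = -32.059378
y = (-23.446·-3224.139493 − 836.351766·68.430) / 1360.303360 = 13.498183

x=-32.059 y=13.498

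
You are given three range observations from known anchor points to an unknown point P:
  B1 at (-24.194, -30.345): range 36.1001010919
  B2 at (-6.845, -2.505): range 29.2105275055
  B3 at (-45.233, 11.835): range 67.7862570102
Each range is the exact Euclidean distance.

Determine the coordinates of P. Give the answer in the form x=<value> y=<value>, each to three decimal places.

eq1: (x + 24.194)² + (y + 30.345)² = 36.1001010919²
eq2: (x + 6.845)² + (y + 2.505)² = 29.2105275055²
eq3: (x + 45.233)² + (y − 11.835)² = 67.7862570102²
eq3−eq1, eq3−eq2 (x²,y² cancel):
  42.078·x − 84.360·y = 2611.836488
  76.776·x − 28.680·y = 1608.759258
det = 42.078·-28.680 − -84.360·76.776 = 5270.026320
x = (2611.836488·-28.680 − -84.360·1608.759258) / 5270.026320 = 11.538360
y = (42.078·1608.759258 − 2611.836488·76.776) / 5270.026320 = -25.205374

x=11.538 y=-25.205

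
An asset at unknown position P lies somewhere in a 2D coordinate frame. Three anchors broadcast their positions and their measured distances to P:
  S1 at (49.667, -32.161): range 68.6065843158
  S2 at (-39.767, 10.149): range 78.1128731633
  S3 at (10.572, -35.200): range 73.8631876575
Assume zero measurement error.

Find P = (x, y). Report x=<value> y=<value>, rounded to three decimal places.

x=34.380 y=34.721

eq1: (x − 49.667)² + (y + 32.161)² = 68.6065843158²
eq2: (x + 39.767)² + (y − 10.149)² = 78.1128731633²
eq3: (x − 10.572)² + (y + 35.200)² = 73.8631876575²
eq2−eq1, eq2−eq3 (x²,y² cancel):
  178.868·x − 84.620·y = 3211.481862
  100.678·x − 90.698·y = 312.241157
det = 178.868·-90.698 − -84.620·100.678 = -7703.597504
x = (3211.481862·-90.698 − -84.620·312.241157) / -7703.597504 = 34.380448
y = (178.868·312.241157 − 3211.481862·100.678) / -7703.597504 = 34.720872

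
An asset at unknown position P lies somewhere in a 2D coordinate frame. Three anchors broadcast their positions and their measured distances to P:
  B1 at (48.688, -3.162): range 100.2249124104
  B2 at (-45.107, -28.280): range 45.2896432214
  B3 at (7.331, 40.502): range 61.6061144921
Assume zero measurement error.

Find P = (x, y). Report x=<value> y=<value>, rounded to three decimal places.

x=-49.530 y=16.793

eq1: (x − 48.688)² + (y + 3.162)² = 100.2249124104²
eq2: (x + 45.107)² + (y + 28.280)² = 45.2896432214²
eq3: (x − 7.331)² + (y − 40.502)² = 61.6061144921²
eq3−eq2, eq3−eq1 (x²,y² cancel):
  -104.876·x − 137.564·y = 2884.405844
  82.714·x − 87.328·y = -5563.355702
det = -104.876·-87.328 − -137.564·82.714 = 20537.080024
x = (2884.405844·-87.328 − -137.564·-5563.355702) / 20537.080024 = -49.530257
y = (-104.876·-5563.355702 − 2884.405844·82.714) / 20537.080024 = 16.793125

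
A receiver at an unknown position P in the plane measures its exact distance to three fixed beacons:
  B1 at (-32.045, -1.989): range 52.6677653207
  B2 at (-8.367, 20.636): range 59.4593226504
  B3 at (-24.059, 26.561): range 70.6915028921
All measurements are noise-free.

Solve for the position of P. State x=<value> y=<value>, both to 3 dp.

eq1: (x + 32.045)² + (y + 1.989)² = 52.6677653207²
eq2: (x + 8.367)² + (y − 20.636)² = 59.4593226504²
eq3: (x + 24.059)² + (y − 26.561)² = 70.6915028921²
eq1−eq3, eq1−eq2 (x²,y² cancel):
  15.972·x + 57.100·y = -1969.911021
  47.356·x + 45.250·y = -1296.504507
det = 15.972·45.250 − 57.100·47.356 = -1981.294600
x = (-1969.911021·45.250 − 57.100·-1296.504507) / -1981.294600 = 7.625351
y = (15.972·-1296.504507 − -1969.911021·47.356) / -1981.294600 = -36.632279

x=7.625 y=-36.632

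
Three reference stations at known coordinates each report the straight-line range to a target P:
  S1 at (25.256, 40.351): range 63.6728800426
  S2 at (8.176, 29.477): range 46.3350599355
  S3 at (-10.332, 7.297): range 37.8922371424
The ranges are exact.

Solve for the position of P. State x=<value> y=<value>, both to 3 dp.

eq1: (x − 25.256)² + (y − 40.351)² = 63.6728800426²
eq2: (x − 8.176)² + (y − 29.477)² = 46.3350599355²
eq3: (x + 10.332)² + (y − 7.297)² = 37.8922371424²
eq3−eq2, eq3−eq1 (x²,y² cancel):
  37.016·x + 44.360·y = 64.627928
  71.176·x + 66.108·y = -512.341713
det = 37.016·66.108 − 44.360·71.176 = -710.313632
x = (64.627928·66.108 − 44.360·-512.341713) / -710.313632 = -38.011239
y = (37.016·-512.341713 − 64.627928·71.176) / -710.313632 = 33.175202

x=-38.011 y=33.175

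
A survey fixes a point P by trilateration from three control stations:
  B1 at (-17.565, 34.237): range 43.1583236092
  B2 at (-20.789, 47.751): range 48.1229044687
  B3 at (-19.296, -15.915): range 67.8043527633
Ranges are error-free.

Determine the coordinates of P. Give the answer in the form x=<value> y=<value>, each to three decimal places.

eq1: (x + 17.565)² + (y − 34.237)² = 43.1583236092²
eq2: (x + 20.789)² + (y − 47.751)² = 48.1229044687²
eq3: (x + 19.296)² + (y + 15.915)² = 67.8043527633²
eq1−eq3, eq1−eq2 (x²,y² cancel):
  -3.462·x − 100.304·y = -3589.867910
  -6.448·x + 27.028·y = 778.466090
det = -3.462·27.028 − -100.304·-6.448 = -740.331128
x = (-3589.867910·27.028 − -100.304·778.466090) / -740.331128 = 25.588127
y = (-3.462·778.466090 − -3589.867910·-6.448) / -740.331128 = 34.906702

x=25.588 y=34.907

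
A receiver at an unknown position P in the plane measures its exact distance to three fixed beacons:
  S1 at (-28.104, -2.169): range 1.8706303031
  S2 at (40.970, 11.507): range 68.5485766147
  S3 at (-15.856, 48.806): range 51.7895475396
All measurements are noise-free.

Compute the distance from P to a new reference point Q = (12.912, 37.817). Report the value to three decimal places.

eq1: (x + 28.104)² + (y + 2.169)² = 1.8706303031²
eq2: (x − 40.970)² + (y − 11.507)² = 68.5485766147²
eq3: (x + 15.856)² + (y − 48.806)² = 51.7895475396²
eq2−eq3, eq2−eq1 (x²,y² cancel):
  -113.652·x + 74.598·y = 2839.236545
  -138.148·x − 27.352·y = 3678.995526
det = -113.652·-27.352 − 74.598·-138.148 = 13414.174008
x = (2839.236545·-27.352 − 74.598·3678.995526) / 13414.174008 = -26.248691
y = (-113.652·3678.995526 − 2839.236545·-138.148) / 13414.174008 = -1.930074
|P − Q| = √((-26.248691 − 12.912)² + (-1.930074 − 37.817)²) = 55.797756

55.798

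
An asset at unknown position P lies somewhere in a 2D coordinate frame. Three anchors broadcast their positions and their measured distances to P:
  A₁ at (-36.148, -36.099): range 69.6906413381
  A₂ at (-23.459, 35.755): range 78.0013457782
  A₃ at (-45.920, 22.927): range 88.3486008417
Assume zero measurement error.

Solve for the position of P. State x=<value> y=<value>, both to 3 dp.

x=31.549 y=-19.548

eq1: (x + 36.148)² + (y + 36.099)² = 69.6906413381²
eq2: (x + 23.459)² + (y − 35.755)² = 78.0013457782²
eq3: (x + 45.920)² + (y − 22.927)² = 88.3486008417²
eq2−eq3, eq2−eq1 (x²,y² cancel):
  -44.922·x − 25.656·y = -915.716304
  -25.378·x − 143.708·y = 2008.495452
det = -44.922·-143.708 − -25.656·-25.378 = 5804.552808
x = (-915.716304·-143.708 − -25.656·2008.495452) / 5804.552808 = 31.548635
y = (-44.922·2008.495452 − -915.716304·-25.378) / 5804.552808 = -19.547532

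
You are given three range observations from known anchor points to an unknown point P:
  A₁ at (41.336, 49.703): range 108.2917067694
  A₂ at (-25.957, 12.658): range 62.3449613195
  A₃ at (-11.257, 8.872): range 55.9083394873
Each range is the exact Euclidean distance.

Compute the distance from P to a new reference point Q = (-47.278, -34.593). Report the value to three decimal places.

41.573

eq1: (x − 41.336)² + (y − 49.703)² = 108.2917067694²
eq2: (x + 25.957)² + (y − 12.658)² = 62.3449613195²
eq3: (x + 11.257)² + (y − 8.872)² = 55.9083394873²
eq2−eq3, eq2−eq1 (x²,y² cancel):
  29.400·x − 7.572·y = 132.593398
  134.586·x + 74.090·y = -4495.137261
det = 29.400·74.090 − -7.572·134.586 = 3197.331192
x = (132.593398·74.090 − -7.572·-4495.137261) / 3197.331192 = -7.572983
y = (29.400·-4495.137261 − 132.593398·134.586) / 3197.331192 = -46.914830
|P − Q| = √((-7.572983 − -47.278)² + (-46.914830 − -34.593)²) = 41.573019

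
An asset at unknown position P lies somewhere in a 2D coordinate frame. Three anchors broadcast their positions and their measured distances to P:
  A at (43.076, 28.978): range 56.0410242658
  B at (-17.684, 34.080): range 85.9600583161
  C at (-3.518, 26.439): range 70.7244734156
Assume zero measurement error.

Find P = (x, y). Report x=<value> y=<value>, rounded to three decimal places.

eq1: (x − 43.076)² + (y − 28.978)² = 56.0410242658²
eq2: (x + 17.684)² + (y − 34.080)² = 85.9600583161²
eq3: (x + 3.518)² + (y − 26.439)² = 70.7244734156²
eq1−eq3, eq1−eq2 (x²,y² cancel):
  -93.188·x − 5.078·y = -3845.223954
  -121.520·x + 10.204·y = -5469.631229
det = -93.188·10.204 − -5.078·-121.520 = -1567.968912
x = (-3845.223954·10.204 − -5.078·-5469.631229) / -1567.968912 = 42.737743
y = (-93.188·-5469.631229 − -3845.223954·-121.520) / -1567.968912 = -27.062003

x=42.738 y=-27.062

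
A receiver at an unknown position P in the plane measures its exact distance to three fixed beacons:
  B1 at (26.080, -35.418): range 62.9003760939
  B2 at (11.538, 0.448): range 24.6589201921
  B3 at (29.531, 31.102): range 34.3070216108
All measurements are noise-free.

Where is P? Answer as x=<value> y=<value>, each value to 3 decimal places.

x=-3.042 y=20.334

eq1: (x − 26.080)² + (y + 35.418)² = 62.9003760939²
eq2: (x − 11.538)² + (y − 0.448)² = 24.6589201921²
eq3: (x − 29.531)² + (y − 31.102)² = 34.3070216108²
eq1−eq2, eq1−eq3 (x²,y² cancel):
  -29.084·x + 71.732·y = 1547.119992
  6.902·x + 133.040·y = 2684.298822
det = -29.084·133.040 − 71.732·6.902 = -4364.429624
x = (1547.119992·133.040 − 71.732·2684.298822) / -4364.429624 = -3.042487
y = (-29.084·2684.298822 − 1547.119992·6.902) / -4364.429624 = 20.334471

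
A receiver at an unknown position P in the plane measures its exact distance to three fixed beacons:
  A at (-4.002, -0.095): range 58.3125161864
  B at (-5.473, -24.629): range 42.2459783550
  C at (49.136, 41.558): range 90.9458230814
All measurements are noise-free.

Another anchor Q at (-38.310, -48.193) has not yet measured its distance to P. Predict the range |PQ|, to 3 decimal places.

68.439

eq1: (x + 4.002)² + (y + 0.095)² = 58.3125161864²
eq2: (x + 5.473)² + (y + 24.629)² = 42.2459783550²
eq3: (x − 49.136)² + (y − 41.558)² = 90.9458230814²
eq2−eq3, eq2−eq1 (x²,y² cancel):
  109.218·x + 132.374·y = -2981.547559
  2.942·x + 49.068·y = -2236.143198
det = 109.218·49.068 − 132.374·2.942 = 4969.664516
x = (-2981.547559·49.068 − 132.374·-2236.143198) / 4969.664516 = 30.124497
y = (109.218·-2236.143198 − -2981.547559·2.942) / 4969.664516 = -47.378525
|P − Q| = √((30.124497 − -38.310)² + (-47.378525 − -48.193)²) = 68.439344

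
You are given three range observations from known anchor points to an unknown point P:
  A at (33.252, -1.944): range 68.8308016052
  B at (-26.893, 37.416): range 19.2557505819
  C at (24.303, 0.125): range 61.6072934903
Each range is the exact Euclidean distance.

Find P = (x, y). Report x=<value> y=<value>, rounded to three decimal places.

x=-12.144 y=49.795

eq1: (x − 33.252)² + (y + 1.944)² = 68.8308016052²
eq2: (x + 26.893)² + (y − 37.416)² = 19.2557505819²
eq3: (x − 24.303)² + (y − 0.125)² = 61.6072934903²
eq3−eq1, eq3−eq2 (x²,y² cancel):
  17.898·x − 4.138·y = -423.397432
  -102.392·x + 74.582·y = 4957.213752
det = 17.898·74.582 − -4.138·-102.392 = 911.170540
x = (-423.397432·74.582 − -4.138·4957.213752) / 911.170540 = -12.143585
y = (17.898·4957.213752 − -423.397432·-102.392) / 911.170540 = 49.794961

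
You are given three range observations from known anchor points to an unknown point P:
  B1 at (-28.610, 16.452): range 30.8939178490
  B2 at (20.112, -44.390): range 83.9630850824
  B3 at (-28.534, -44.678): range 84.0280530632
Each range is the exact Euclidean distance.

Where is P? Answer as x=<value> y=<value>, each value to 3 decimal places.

x=-4.575 y=35.862

eq1: (x + 28.610)² + (y − 16.452)² = 30.8939178490²
eq2: (x − 20.112)² + (y + 44.390)² = 83.9630850824²
eq3: (x + 28.534)² + (y + 44.678)² = 84.0280530632²
eq1−eq2, eq1−eq3 (x²,y² cancel):
  97.444·x − 121.684·y = -4809.601257
  0.152·x − 122.260·y = -4385.167106
det = 97.444·-122.260 − -121.684·0.152 = -11895.007472
x = (-4809.601257·-122.260 − -121.684·-4385.167106) / -11895.007472 = -4.574791
y = (97.444·-4385.167106 − -4809.601257·0.152) / -11895.007472 = 35.861866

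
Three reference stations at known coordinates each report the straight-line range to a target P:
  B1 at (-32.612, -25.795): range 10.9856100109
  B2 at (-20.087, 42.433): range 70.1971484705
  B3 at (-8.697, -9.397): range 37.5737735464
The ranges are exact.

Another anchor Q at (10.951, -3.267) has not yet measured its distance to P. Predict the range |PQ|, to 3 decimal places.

58.102

eq1: (x + 32.612)² + (y + 25.795)² = 10.9856100109²
eq2: (x + 20.087)² + (y − 42.433)² = 70.1971484705²
eq3: (x + 8.697)² + (y + 9.397)² = 37.5737735464²
eq1−eq2, eq1−eq3 (x²,y² cancel):
  25.050·x + 136.456·y = -4331.833537
  47.830·x + 32.796·y = -2856.087982
det = 25.050·32.796 − 136.456·47.830 = -5705.150680
x = (-4331.833537·32.796 − 136.456·-2856.087982) / -5705.150680 = -43.410515
y = (25.050·-2856.087982 − -4331.833537·47.830) / -5705.150680 = -23.776163
|P − Q| = √((-43.410515 − 10.951)² + (-23.776163 − -3.267)²) = 58.101636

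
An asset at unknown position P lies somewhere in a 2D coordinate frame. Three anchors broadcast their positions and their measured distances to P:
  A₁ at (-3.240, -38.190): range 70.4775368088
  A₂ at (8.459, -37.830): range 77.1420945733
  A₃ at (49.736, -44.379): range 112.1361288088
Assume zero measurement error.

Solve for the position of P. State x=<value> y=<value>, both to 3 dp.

eq1: (x + 3.240)² + (y + 38.190)² = 70.4775368088²
eq2: (x − 8.459)² + (y + 37.830)² = 77.1420945733²
eq3: (x − 49.736)² + (y + 44.379)² = 112.1361288088²
eq1−eq2, eq1−eq3 (x²,y² cancel):
  23.398·x + 0.720·y = -950.129680
  105.952·x − 12.378·y = -4633.236553
det = 23.398·-12.378 − 0.720·105.952 = -365.905884
x = (-950.129680·-12.378 − 0.720·-4633.236553) / -365.905884 = -41.258247
y = (23.398·-4633.236553 − -950.129680·105.952) / -365.905884 = 21.153880

x=-41.258 y=21.154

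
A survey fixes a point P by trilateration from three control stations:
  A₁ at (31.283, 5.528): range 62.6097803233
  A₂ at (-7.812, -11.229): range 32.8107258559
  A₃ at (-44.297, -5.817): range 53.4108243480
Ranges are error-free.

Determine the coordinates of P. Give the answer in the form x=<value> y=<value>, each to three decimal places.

x=-6.980 y=-44.029

eq1: (x − 31.283)² + (y − 5.528)² = 62.6097803233²
eq2: (x + 7.812)² + (y + 11.229)² = 32.8107258559²
eq3: (x + 44.297)² + (y + 5.817)² = 53.4108243480²
eq2−eq1, eq2−eq3 (x²,y² cancel):
  78.190·x + 33.514·y = -2021.373773
  -72.970·x + 10.824·y = 32.771487
det = 78.190·10.824 − 33.514·-72.970 = 3291.845140
x = (-2021.373773·10.824 − 33.514·32.771487) / 3291.845140 = -6.980174
y = (78.190·32.771487 − -2021.373773·-72.970) / 3291.845140 = -44.029180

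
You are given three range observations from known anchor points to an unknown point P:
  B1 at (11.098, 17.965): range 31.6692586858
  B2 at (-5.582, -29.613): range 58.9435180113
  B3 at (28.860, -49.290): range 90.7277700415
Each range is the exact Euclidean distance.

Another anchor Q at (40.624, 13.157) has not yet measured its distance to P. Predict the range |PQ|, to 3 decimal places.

eq1: (x − 11.098)² + (y − 17.965)² = 31.6692586858²
eq2: (x + 5.582)² + (y + 29.613)² = 58.9435180113²
eq3: (x − 28.860)² + (y + 49.290)² = 90.7277700415²
eq1−eq3, eq1−eq2 (x²,y² cancel):
  35.524·x − 134.510·y = -4412.089440
  -33.360·x − 95.156·y = -2009.214706
det = 35.524·-95.156 − -134.510·-33.360 = -7867.575344
x = (-4412.089440·-95.156 − -134.510·-2009.214706) / -7867.575344 = -19.011869
y = (35.524·-2009.214706 − -4412.089440·-33.360) / -7867.575344 = 27.780178
|P − Q| = √((-19.011869 − 40.624)² + (27.780178 − 13.157)²) = 61.402559

61.403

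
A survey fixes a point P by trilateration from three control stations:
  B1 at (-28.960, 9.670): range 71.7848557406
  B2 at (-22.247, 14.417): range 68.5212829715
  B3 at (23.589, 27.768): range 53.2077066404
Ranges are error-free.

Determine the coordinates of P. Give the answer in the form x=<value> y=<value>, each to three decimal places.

x=34.245 y=-24.362

eq1: (x + 28.960)² + (y − 9.670)² = 71.7848557406²
eq2: (x + 22.247)² + (y − 14.417)² = 68.5212829715²
eq3: (x − 23.589)² + (y − 27.768)² = 53.2077066404²
eq1−eq2, eq1−eq3 (x²,y² cancel):
  13.426·x + 9.494·y = 228.487692
  105.098·x + 36.196·y = 2717.317713
det = 13.426·36.196 − 9.494·105.098 = -511.832916
x = (228.487692·36.196 − 9.494·2717.317713) / -511.832916 = 34.245304
y = (13.426·2717.317713 − 228.487692·105.098) / -511.832916 = -24.361677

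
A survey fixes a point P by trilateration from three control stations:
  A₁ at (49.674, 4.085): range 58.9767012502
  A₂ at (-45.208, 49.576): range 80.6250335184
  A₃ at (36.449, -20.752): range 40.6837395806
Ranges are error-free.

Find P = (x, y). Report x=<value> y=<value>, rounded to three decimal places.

eq1: (x − 49.674)² + (y − 4.085)² = 58.9767012502²
eq2: (x + 45.208)² + (y − 49.576)² = 80.6250335184²
eq3: (x − 36.449)² + (y + 20.752)² = 40.6837395806²
eq3−eq1, eq3−eq2 (x²,y² cancel):
  26.450·x + 49.674·y = -1098.066228
  -163.314·x + 140.656·y = -2102.861429
det = 26.450·140.656 − 49.674·-163.314 = 11832.810836
x = (-1098.066228·140.656 − 49.674·-2102.861429) / 11832.810836 = -4.224868
y = (26.450·-2102.861429 − -1098.066228·-163.314) / 11832.810836 = -19.855829

x=-4.225 y=-19.856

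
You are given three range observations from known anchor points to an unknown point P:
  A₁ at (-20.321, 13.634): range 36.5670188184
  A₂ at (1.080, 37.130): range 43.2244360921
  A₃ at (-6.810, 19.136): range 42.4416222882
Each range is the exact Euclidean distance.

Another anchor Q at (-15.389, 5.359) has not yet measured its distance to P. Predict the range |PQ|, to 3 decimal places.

46.171

eq1: (x + 20.321)² + (y − 13.634)² = 36.5670188184²
eq2: (x − 1.080)² + (y − 37.130)² = 43.2244360921²
eq3: (x + 6.810)² + (y − 19.136)² = 42.4416222882²
eq2−eq3, eq2−eq1 (x²,y² cancel):
  -15.780·x − 35.988·y = -900.180131
  -42.802·x − 46.992·y = -249.769293
det = -15.780·-46.992 − -35.988·-42.802 = -798.824616
x = (-900.180131·-46.992 − -35.988·-249.769293) / -798.824616 = -41.701979
y = (-15.780·-249.769293 − -900.180131·-42.802) / -798.824616 = 43.298804
|P − Q| = √((-41.701979 − -15.389)² + (43.298804 − 5.359)²) = 46.171437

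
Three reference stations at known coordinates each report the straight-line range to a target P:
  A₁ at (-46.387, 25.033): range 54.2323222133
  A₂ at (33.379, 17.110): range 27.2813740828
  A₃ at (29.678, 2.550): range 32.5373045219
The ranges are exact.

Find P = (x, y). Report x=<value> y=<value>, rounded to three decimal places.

x=7.821 y=26.653

eq1: (x + 46.387)² + (y − 25.033)² = 54.2323222133²
eq2: (x − 33.379)² + (y − 17.110)² = 27.2813740828²
eq3: (x − 29.678)² + (y − 2.550)² = 32.5373045219²
eq2−eq3, eq2−eq1 (x²,y² cancel):
  -7.402·x − 29.120·y = -834.026371
  -159.532·x + 15.846·y = -825.376284
det = -7.402·15.846 − -29.120·-159.532 = -4762.863932
x = (-834.026371·15.846 − -29.120·-825.376284) / -4762.863932 = 7.821122
y = (-7.402·-825.376284 − -834.026371·-159.532) / -4762.863932 = 26.652968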